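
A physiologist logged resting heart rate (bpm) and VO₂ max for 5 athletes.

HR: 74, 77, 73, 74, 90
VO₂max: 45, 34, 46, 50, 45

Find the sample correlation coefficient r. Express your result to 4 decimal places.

-0.0947

n = 5, Σx = 388, Σy = 220, Σx² = 30310, Σy² = 9822, Σxy = 17056
nΣxy − ΣxΣy = 85280 − 85360 = -80
nΣx² − (Σx)² = 151550 − 150544 = 1006; nΣy² − (Σy)² = 49110 − 48400 = 710
r = -80 / √(1006 × 710) = -80 / 845.1390 ≈ -0.0947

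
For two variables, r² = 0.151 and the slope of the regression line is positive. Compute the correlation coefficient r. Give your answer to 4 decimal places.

|r| = √0.151 = 0.3886
The association is positive, so r = 0.3886.

0.3886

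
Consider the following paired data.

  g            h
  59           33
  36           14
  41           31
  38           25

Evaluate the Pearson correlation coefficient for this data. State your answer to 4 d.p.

n = 4, Σg = 174, Σh = 103, Σg² = 7902, Σh² = 2871, Σgh = 4672
nΣgh − ΣgΣh = 18688 − 17922 = 766
nΣg² − (Σg)² = 31608 − 30276 = 1332; nΣh² − (Σh)² = 11484 − 10609 = 875
r = 766 / √(1332 × 875) = 766 / 1079.5833 ≈ 0.7095

0.7095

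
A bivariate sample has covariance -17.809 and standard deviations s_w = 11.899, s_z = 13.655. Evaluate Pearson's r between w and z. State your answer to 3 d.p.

r = Cov(w,z) / (s_w · s_z) = -17.809 / (11.899 × 13.655)
  = -17.809 / 162.4808 ≈ -0.110

-0.110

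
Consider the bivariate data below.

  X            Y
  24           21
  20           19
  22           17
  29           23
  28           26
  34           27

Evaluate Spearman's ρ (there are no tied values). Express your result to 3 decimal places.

Rank X: 3, 1, 2, 5, 4, 6
Rank Y: 3, 2, 1, 4, 5, 6
d = rank(X) − rank(Y): 0, -1, 1, 1, -1, 0; Σd² = 4
ρ = 1 − 6Σd² / [n(n²−1)] = 1 − 6×4 / (6×35) = 1 − 24/210 ≈ 0.886

0.886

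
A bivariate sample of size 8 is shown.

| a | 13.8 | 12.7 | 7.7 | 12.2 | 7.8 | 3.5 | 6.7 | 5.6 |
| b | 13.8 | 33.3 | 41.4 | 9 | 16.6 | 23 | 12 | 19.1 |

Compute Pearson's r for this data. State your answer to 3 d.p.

n = 8, Σa = 70, Σb = 168.2, Σa² = 709.2, Σb² = 4407.66, Σab = 1439.27
nΣab − ΣaΣb = 11514.16 − 11774 = -259.84
nΣa² − (Σa)² = 5673.6 − 4900 = 773.6; nΣb² − (Σb)² = 35261.28 − 28291.24 = 6970.04
r = -259.84 / √(773.6 × 6970.04) = -259.84 / 2322.0730 ≈ -0.112

-0.112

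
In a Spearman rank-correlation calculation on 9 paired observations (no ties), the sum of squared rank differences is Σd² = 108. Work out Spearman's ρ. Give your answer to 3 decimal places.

0.100

ρ = 1 − 6Σd² / [n(n²−1)] = 1 − 6×108 / (9×80)
  = 1 − 648/720 = 1 − 0.9000 ≈ 0.100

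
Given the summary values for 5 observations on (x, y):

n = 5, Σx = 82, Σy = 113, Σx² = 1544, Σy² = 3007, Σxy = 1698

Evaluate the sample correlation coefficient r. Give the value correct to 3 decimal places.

r = (nΣxy − ΣxΣy) / √[(nΣx² − (Σx)²)(nΣy² − (Σy)²)]
Numerator: 5×1698 − 82×113 = -776
Denominator: √[(7720 − 6724)(15035 − 12769)] = √[996 × 2266] = 1502.3102
r = -776 / 1502.3102 ≈ -0.517

-0.517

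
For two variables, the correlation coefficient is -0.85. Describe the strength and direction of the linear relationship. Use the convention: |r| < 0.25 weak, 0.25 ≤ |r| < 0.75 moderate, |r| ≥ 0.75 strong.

r = -0.85 < 0 so the relationship is negative.
|r| = 0.85, which falls in the strong range.

strong negative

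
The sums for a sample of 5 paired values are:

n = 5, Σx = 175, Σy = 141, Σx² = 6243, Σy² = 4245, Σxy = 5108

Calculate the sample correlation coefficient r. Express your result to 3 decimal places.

0.971

r = (nΣxy − ΣxΣy) / √[(nΣx² − (Σx)²)(nΣy² − (Σy)²)]
Numerator: 5×5108 − 175×141 = 865
Denominator: √[(31215 − 30625)(21225 − 19881)] = √[590 × 1344] = 890.4830
r = 865 / 890.4830 ≈ 0.971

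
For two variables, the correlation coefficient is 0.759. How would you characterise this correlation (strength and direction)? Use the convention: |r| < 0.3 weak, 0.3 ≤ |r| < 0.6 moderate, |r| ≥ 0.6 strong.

r = 0.759 > 0 so the relationship is positive.
|r| = 0.759, which falls in the strong range.

strong positive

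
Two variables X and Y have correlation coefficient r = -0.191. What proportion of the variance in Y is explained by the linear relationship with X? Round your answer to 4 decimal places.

r² = (-0.191)² = 0.0365

0.0365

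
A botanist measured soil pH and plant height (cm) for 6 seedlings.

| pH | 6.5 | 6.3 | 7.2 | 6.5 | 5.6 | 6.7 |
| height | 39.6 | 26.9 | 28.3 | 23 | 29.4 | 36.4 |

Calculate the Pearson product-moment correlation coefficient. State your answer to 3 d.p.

0.084

n = 6, Σx = 38.8, Σy = 183.6, Σx² = 252.28, Σy² = 5810.98, Σxy = 1188.65
nΣxy − ΣxΣy = 7131.9 − 7123.68 = 8.22
nΣx² − (Σx)² = 1513.68 − 1505.44 = 8.24; nΣy² − (Σy)² = 34865.88 − 33708.96 = 1156.92
r = 8.22 / √(8.24 × 1156.92) = 8.22 / 97.6372 ≈ 0.084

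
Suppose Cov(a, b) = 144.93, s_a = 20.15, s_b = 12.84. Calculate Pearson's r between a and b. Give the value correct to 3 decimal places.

0.560

r = Cov(a,b) / (s_a · s_b) = 144.93 / (20.15 × 12.84)
  = 144.93 / 258.7260 ≈ 0.560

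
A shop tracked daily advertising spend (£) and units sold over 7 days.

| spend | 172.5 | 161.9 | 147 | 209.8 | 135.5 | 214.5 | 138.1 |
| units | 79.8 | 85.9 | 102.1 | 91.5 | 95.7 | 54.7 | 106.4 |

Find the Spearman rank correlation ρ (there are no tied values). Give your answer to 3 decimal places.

Rank spend: 5, 4, 3, 6, 1, 7, 2
Rank units: 2, 3, 6, 4, 5, 1, 7
d = rank(spend) − rank(units): 3, 1, -3, 2, -4, 6, -5; Σd² = 100
ρ = 1 − 6Σd² / [n(n²−1)] = 1 − 6×100 / (7×48) = 1 − 600/336 ≈ -0.786

-0.786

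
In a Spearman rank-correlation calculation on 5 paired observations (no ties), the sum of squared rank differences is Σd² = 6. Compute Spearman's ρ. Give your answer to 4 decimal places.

0.7000

ρ = 1 − 6Σd² / [n(n²−1)] = 1 − 6×6 / (5×24)
  = 1 − 36/120 = 1 − 0.30000 ≈ 0.7000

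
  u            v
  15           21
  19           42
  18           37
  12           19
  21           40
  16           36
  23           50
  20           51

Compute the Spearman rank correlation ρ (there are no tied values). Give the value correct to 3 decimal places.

Rank u: 2, 5, 4, 1, 7, 3, 8, 6
Rank v: 2, 6, 4, 1, 5, 3, 7, 8
d = rank(u) − rank(v): 0, -1, 0, 0, 2, 0, 1, -2; Σd² = 10
ρ = 1 − 6Σd² / [n(n²−1)] = 1 − 6×10 / (8×63) = 1 − 60/504 ≈ 0.881

0.881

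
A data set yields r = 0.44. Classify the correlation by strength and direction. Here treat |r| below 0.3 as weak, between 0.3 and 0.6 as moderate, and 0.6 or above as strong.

r = 0.44 > 0 so the relationship is positive.
|r| = 0.44, which falls in the moderate range.

moderate positive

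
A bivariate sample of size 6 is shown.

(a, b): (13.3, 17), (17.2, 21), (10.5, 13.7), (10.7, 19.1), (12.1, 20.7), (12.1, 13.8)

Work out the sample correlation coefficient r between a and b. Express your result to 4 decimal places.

0.5214

n = 6, Σa = 75.9, Σb = 105.3, Σa² = 990.29, Σb² = 1901.43, Σab = 1352.97
nΣab − ΣaΣb = 8117.82 − 7992.27 = 125.55
nΣa² − (Σa)² = 5941.74 − 5760.81 = 180.93; nΣb² − (Σb)² = 11408.58 − 11088.09 = 320.49
r = 125.55 / √(180.93 × 320.49) = 125.55 / 240.8034 ≈ 0.5214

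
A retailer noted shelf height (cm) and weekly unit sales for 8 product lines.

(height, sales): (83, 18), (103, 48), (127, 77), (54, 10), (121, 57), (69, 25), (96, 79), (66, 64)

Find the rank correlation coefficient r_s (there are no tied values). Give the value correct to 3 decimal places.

0.548

Rank height: 4, 6, 8, 1, 7, 3, 5, 2
Rank sales: 2, 4, 7, 1, 5, 3, 8, 6
d = rank(height) − rank(sales): 2, 2, 1, 0, 2, 0, -3, -4; Σd² = 38
ρ = 1 − 6Σd² / [n(n²−1)] = 1 − 6×38 / (8×63) = 1 − 228/504 ≈ 0.548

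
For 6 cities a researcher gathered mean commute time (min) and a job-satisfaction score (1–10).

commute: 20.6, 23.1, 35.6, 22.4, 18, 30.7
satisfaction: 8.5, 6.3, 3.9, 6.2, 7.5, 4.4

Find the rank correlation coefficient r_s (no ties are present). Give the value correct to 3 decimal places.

Rank commute: 2, 4, 6, 3, 1, 5
Rank satisfaction: 6, 4, 1, 3, 5, 2
d = rank(commute) − rank(satisfaction): -4, 0, 5, 0, -4, 3; Σd² = 66
ρ = 1 − 6Σd² / [n(n²−1)] = 1 − 6×66 / (6×35) = 1 − 396/210 ≈ -0.886

-0.886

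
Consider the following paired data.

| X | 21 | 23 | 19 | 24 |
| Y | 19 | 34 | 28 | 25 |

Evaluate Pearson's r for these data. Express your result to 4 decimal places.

n = 4, ΣX = 87, ΣY = 106, ΣX² = 1907, ΣY² = 2926, ΣXY = 2313
nΣXY − ΣXΣY = 9252 − 9222 = 30
nΣX² − (ΣX)² = 7628 − 7569 = 59; nΣY² − (ΣY)² = 11704 − 11236 = 468
r = 30 / √(59 × 468) = 30 / 166.1686 ≈ 0.1805

0.1805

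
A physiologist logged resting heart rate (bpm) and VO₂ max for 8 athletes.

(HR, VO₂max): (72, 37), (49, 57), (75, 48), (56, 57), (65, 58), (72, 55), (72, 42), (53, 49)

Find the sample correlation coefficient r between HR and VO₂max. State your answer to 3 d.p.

-0.529

n = 8, Σx = 514, Σy = 403, Σx² = 33748, Σy² = 20725, Σxy = 25600
nΣxy − ΣxΣy = 204800 − 207142 = -2342
nΣx² − (Σx)² = 269984 − 264196 = 5788; nΣy² − (Σy)² = 165800 − 162409 = 3391
r = -2342 / √(5788 × 3391) = -2342 / 4430.2492 ≈ -0.529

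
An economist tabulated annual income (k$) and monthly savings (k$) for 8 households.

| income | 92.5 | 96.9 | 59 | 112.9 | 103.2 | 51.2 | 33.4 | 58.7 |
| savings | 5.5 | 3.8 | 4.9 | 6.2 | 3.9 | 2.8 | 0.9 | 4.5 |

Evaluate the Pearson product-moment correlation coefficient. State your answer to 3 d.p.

0.708

n = 8, Σx = 607.8, Σy = 32.5, Σx² = 52006.2, Σy² = 151.25, Σxy = 2706.1
nΣxy − ΣxΣy = 21648.8 − 19753.5 = 1895.3
nΣx² − (Σx)² = 416049.6 − 369420.84 = 46628.76; nΣy² − (Σy)² = 1210 − 1056.25 = 153.75
r = 1895.3 / √(46628.76 × 153.75) = 1895.3 / 2677.5309 ≈ 0.708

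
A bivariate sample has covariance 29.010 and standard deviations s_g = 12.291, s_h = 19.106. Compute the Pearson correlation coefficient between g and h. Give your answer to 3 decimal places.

0.124

r = Cov(g,h) / (s_g · s_h) = 29.010 / (12.291 × 19.106)
  = 29.010 / 234.8318 ≈ 0.124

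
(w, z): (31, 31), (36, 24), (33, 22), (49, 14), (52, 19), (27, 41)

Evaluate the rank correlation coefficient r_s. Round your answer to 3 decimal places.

-0.886

Rank w: 2, 4, 3, 5, 6, 1
Rank z: 5, 4, 3, 1, 2, 6
d = rank(w) − rank(z): -3, 0, 0, 4, 4, -5; Σd² = 66
ρ = 1 − 6Σd² / [n(n²−1)] = 1 − 6×66 / (6×35) = 1 − 396/210 ≈ -0.886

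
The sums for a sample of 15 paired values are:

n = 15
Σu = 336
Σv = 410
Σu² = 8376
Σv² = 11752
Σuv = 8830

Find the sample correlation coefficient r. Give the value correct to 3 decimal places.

-0.520

r = (nΣuv − ΣuΣv) / √[(nΣu² − (Σu)²)(nΣv² − (Σv)²)]
Numerator: 15×8830 − 336×410 = -5310
Denominator: √[(125640 − 112896)(176280 − 168100)] = √[12744 × 8180] = 10210.0891
r = -5310 / 10210.0891 ≈ -0.520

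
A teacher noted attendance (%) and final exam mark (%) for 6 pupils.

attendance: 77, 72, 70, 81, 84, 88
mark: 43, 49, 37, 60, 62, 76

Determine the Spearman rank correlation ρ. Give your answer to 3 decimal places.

0.943

Rank attendance: 3, 2, 1, 4, 5, 6
Rank mark: 2, 3, 1, 4, 5, 6
d = rank(attendance) − rank(mark): 1, -1, 0, 0, 0, 0; Σd² = 2
ρ = 1 − 6Σd² / [n(n²−1)] = 1 − 6×2 / (6×35) = 1 − 12/210 ≈ 0.943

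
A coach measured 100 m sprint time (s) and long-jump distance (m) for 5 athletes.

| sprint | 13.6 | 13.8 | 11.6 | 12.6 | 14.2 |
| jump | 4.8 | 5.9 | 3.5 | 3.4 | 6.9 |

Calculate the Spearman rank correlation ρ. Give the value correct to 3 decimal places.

0.900

Rank sprint: 3, 4, 1, 2, 5
Rank jump: 3, 4, 2, 1, 5
d = rank(sprint) − rank(jump): 0, 0, -1, 1, 0; Σd² = 2
ρ = 1 − 6Σd² / [n(n²−1)] = 1 − 6×2 / (5×24) = 1 − 12/120 ≈ 0.900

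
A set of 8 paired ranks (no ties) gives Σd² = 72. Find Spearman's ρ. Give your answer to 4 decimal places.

0.1429

ρ = 1 − 6Σd² / [n(n²−1)] = 1 − 6×72 / (8×63)
  = 1 − 432/504 = 1 − 0.85714 ≈ 0.1429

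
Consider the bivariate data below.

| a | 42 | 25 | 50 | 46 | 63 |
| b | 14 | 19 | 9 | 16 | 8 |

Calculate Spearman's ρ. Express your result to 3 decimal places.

Rank a: 2, 1, 4, 3, 5
Rank b: 3, 5, 2, 4, 1
d = rank(a) − rank(b): -1, -4, 2, -1, 4; Σd² = 38
ρ = 1 − 6Σd² / [n(n²−1)] = 1 − 6×38 / (5×24) = 1 − 228/120 ≈ -0.900

-0.900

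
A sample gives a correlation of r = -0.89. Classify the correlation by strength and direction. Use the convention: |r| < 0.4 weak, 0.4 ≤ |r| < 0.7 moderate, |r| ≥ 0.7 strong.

strong negative

r = -0.89 < 0 so the relationship is negative.
|r| = 0.89, which falls in the strong range.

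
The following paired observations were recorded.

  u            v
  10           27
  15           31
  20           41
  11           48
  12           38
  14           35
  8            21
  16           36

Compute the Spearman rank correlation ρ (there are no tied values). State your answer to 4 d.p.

Rank u: 2, 6, 8, 3, 4, 5, 1, 7
Rank v: 2, 3, 7, 8, 6, 4, 1, 5
d = rank(u) − rank(v): 0, 3, 1, -5, -2, 1, 0, 2; Σd² = 44
ρ = 1 − 6Σd² / [n(n²−1)] = 1 − 6×44 / (8×63) = 1 − 264/504 ≈ 0.4762

0.4762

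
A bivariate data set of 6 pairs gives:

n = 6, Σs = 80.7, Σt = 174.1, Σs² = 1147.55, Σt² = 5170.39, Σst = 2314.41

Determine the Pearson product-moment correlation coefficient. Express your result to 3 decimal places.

r = (nΣst − ΣsΣt) / √[(nΣs² − (Σs)²)(nΣt² − (Σt)²)]
Numerator: 6×2314.41 − 80.7×174.1 = -163.41
Denominator: √[(6885.3 − 6512.49)(31022.34 − 30310.81)] = √[372.81 × 711.53] = 515.0393
r = -163.41 / 515.0393 ≈ -0.317

-0.317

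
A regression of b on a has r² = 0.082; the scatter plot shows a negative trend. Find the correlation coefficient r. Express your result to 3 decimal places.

|r| = √0.082 = 0.286
The association is negative, so r = −0.286.

-0.286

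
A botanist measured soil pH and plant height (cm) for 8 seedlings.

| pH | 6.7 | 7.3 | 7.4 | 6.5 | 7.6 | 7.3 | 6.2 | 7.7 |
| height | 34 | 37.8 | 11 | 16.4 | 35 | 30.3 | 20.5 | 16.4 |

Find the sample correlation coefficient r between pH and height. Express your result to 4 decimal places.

0.1240

n = 8, Σx = 56.7, Σy = 201.4, Σx² = 403.97, Σy² = 5807.1, Σxy = 1432.31
nΣxy − ΣxΣy = 11458.48 − 11419.38 = 39.1
nΣx² − (Σx)² = 3231.76 − 3214.89 = 16.87; nΣy² − (Σy)² = 46456.8 − 40561.96 = 5894.84
r = 39.1 / √(16.87 × 5894.84) = 39.1 / 315.3505 ≈ 0.1240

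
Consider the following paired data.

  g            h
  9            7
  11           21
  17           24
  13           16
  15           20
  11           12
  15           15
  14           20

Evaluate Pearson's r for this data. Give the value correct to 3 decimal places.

n = 8, Σg = 105, Σh = 135, Σg² = 1427, Σh² = 2491, Σgh = 1847
nΣgh − ΣgΣh = 14776 − 14175 = 601
nΣg² − (Σg)² = 11416 − 11025 = 391; nΣh² − (Σh)² = 19928 − 18225 = 1703
r = 601 / √(391 × 1703) = 601 / 816.0104 ≈ 0.737

0.737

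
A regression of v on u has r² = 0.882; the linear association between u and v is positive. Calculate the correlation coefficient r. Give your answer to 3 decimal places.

|r| = √0.882 = 0.939
The association is positive, so r = 0.939.

0.939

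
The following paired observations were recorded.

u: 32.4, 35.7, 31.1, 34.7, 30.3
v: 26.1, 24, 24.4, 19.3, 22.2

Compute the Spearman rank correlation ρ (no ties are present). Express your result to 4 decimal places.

Rank u: 3, 5, 2, 4, 1
Rank v: 5, 3, 4, 1, 2
d = rank(u) − rank(v): -2, 2, -2, 3, -1; Σd² = 22
ρ = 1 − 6Σd² / [n(n²−1)] = 1 − 6×22 / (5×24) = 1 − 132/120 ≈ -0.1000

-0.1000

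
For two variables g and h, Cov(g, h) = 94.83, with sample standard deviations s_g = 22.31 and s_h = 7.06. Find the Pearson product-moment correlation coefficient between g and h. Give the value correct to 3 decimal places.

0.602

r = Cov(g,h) / (s_g · s_h) = 94.83 / (22.31 × 7.06)
  = 94.83 / 157.5086 ≈ 0.602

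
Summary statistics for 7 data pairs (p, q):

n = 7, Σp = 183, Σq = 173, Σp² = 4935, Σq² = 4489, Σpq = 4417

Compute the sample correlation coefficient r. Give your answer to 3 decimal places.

r = (nΣpq − ΣpΣq) / √[(nΣp² − (Σp)²)(nΣq² − (Σq)²)]
Numerator: 7×4417 − 183×173 = -740
Denominator: √[(34545 − 33489)(31423 − 29929)] = √[1056 × 1494] = 1256.0510
r = -740 / 1256.0510 ≈ -0.589

-0.589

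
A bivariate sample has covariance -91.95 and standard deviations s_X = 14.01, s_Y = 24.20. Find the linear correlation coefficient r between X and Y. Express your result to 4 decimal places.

-0.2712

r = Cov(X,Y) / (s_X · s_Y) = -91.95 / (14.01 × 24.20)
  = -91.95 / 339.0420 ≈ -0.2712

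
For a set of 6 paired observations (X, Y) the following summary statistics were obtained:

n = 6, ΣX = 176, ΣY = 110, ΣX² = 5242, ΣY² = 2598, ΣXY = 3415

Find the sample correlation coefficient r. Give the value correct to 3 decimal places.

r = (nΣXY − ΣXΣY) / √[(nΣX² − (ΣX)²)(nΣY² − (ΣY)²)]
Numerator: 6×3415 − 176×110 = 1130
Denominator: √[(31452 − 30976)(15588 − 12100)] = √[476 × 3488] = 1288.5216
r = 1130 / 1288.5216 ≈ 0.877

0.877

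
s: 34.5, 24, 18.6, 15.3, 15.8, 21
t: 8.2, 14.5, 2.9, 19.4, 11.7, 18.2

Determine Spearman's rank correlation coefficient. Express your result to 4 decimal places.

-0.3714

Rank s: 6, 5, 3, 1, 2, 4
Rank t: 2, 4, 1, 6, 3, 5
d = rank(s) − rank(t): 4, 1, 2, -5, -1, -1; Σd² = 48
ρ = 1 − 6Σd² / [n(n²−1)] = 1 − 6×48 / (6×35) = 1 − 288/210 ≈ -0.3714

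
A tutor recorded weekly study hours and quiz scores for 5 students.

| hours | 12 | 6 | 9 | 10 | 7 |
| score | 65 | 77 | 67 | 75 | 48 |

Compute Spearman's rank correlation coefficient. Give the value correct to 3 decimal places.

-0.300

Rank hours: 5, 1, 3, 4, 2
Rank score: 2, 5, 3, 4, 1
d = rank(hours) − rank(score): 3, -4, 0, 0, 1; Σd² = 26
ρ = 1 − 6Σd² / [n(n²−1)] = 1 − 6×26 / (5×24) = 1 − 156/120 ≈ -0.300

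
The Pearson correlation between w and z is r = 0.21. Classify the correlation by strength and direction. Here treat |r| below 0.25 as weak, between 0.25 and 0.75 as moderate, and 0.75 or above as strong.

weak positive

r = 0.21 > 0 so the relationship is positive.
|r| = 0.21, which falls in the weak range.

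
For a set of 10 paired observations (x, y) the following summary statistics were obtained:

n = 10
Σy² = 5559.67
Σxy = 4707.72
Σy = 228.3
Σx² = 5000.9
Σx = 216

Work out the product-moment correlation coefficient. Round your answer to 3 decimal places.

r = (nΣxy − ΣxΣy) / √[(nΣx² − (Σx)²)(nΣy² − (Σy)²)]
Numerator: 10×4707.72 − 216×228.3 = -2235.6
Denominator: √[(50009 − 46656)(55596.7 − 52120.89)] = √[3353 × 3475.81] = 3413.8528
r = -2235.6 / 3413.8528 ≈ -0.655

-0.655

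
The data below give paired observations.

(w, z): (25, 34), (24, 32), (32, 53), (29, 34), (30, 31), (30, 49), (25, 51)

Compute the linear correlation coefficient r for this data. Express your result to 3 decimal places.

0.342

n = 7, Σw = 195, Σz = 284, Σw² = 5491, Σz² = 12108, Σwz = 7975
nΣwz − ΣwΣz = 55825 − 55380 = 445
nΣw² − (Σw)² = 38437 − 38025 = 412; nΣz² − (Σz)² = 84756 − 80656 = 4100
r = 445 / √(412 × 4100) = 445 / 1299.6923 ≈ 0.342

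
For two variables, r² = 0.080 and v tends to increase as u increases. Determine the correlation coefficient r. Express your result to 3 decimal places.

0.283

|r| = √0.080 = 0.283
The association is positive, so r = 0.283.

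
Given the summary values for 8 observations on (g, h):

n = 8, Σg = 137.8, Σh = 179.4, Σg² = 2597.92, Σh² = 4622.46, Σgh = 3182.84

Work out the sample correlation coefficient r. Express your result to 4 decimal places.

r = (nΣgh − ΣgΣh) / √[(nΣg² − (Σg)²)(nΣh² − (Σh)²)]
Numerator: 8×3182.84 − 137.8×179.4 = 741.4
Denominator: √[(20783.36 − 18988.84)(36979.68 − 32184.36)] = √[1794.52 × 4795.32] = 2933.4788
r = 741.4 / 2933.4788 ≈ 0.2527

0.2527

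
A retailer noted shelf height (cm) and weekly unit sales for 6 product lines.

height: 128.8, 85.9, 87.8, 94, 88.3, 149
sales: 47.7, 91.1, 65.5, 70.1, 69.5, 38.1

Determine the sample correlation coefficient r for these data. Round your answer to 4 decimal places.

-0.8954

n = 6, Σx = 633.8, Σy = 382, Σx² = 70510.98, Σy² = 26060.62, Σxy = 38123.3
nΣxy − ΣxΣy = 228739.8 − 242111.6 = -13371.8
nΣx² − (Σx)² = 423065.88 − 401702.44 = 21363.44; nΣy² − (Σy)² = 156363.72 − 145924 = 10439.72
r = -13371.8 / √(21363.44 × 10439.72) = -13371.8 / 14934.1331 ≈ -0.8954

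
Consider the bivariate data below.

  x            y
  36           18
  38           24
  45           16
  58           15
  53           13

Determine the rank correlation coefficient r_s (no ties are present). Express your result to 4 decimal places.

Rank x: 1, 2, 3, 5, 4
Rank y: 4, 5, 3, 2, 1
d = rank(x) − rank(y): -3, -3, 0, 3, 3; Σd² = 36
ρ = 1 − 6Σd² / [n(n²−1)] = 1 − 6×36 / (5×24) = 1 − 216/120 ≈ -0.8000

-0.8000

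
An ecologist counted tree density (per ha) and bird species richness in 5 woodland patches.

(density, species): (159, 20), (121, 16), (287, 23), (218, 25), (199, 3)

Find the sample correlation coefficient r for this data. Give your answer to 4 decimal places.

n = 5, Σx = 984, Σy = 87, Σx² = 209416, Σy² = 1819, Σxy = 17764
nΣxy − ΣxΣy = 88820 − 85608 = 3212
nΣx² − (Σx)² = 1047080 − 968256 = 78824; nΣy² − (Σy)² = 9095 − 7569 = 1526
r = 3212 / √(78824 × 1526) = 3212 / 10967.4712 ≈ 0.2929

0.2929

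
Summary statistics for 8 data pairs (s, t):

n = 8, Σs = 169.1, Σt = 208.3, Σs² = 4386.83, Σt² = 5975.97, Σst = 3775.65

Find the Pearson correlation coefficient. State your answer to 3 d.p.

r = (nΣst − ΣsΣt) / √[(nΣs² − (Σs)²)(nΣt² − (Σt)²)]
Numerator: 8×3775.65 − 169.1×208.3 = -5018.33
Denominator: √[(35094.64 − 28594.81)(47807.76 − 43388.89)] = √[6499.83 × 4418.87] = 5359.2820
r = -5018.33 / 5359.2820 ≈ -0.936

-0.936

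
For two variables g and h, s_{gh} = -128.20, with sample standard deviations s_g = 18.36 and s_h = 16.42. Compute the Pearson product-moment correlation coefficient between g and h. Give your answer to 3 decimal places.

-0.425

r = Cov(g,h) / (s_g · s_h) = -128.20 / (18.36 × 16.42)
  = -128.20 / 301.4712 ≈ -0.425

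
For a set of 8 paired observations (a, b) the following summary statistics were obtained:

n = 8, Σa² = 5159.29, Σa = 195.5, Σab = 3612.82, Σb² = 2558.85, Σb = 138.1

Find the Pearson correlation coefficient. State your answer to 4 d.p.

r = (nΣab − ΣaΣb) / √[(nΣa² − (Σa)²)(nΣb² − (Σb)²)]
Numerator: 8×3612.82 − 195.5×138.1 = 1904.01
Denominator: √[(41274.32 − 38220.25)(20470.8 − 19071.61)] = √[3054.07 × 1399.19] = 2067.1778
r = 1904.01 / 2067.1778 ≈ 0.9211

0.9211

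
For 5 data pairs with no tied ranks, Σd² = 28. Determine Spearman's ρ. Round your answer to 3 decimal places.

-0.400

ρ = 1 − 6Σd² / [n(n²−1)] = 1 − 6×28 / (5×24)
  = 1 − 168/120 = 1 − 1.4000 ≈ -0.400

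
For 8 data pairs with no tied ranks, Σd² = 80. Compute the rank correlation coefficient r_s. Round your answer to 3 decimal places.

ρ = 1 − 6Σd² / [n(n²−1)] = 1 − 6×80 / (8×63)
  = 1 − 480/504 = 1 − 0.9524 ≈ 0.048

0.048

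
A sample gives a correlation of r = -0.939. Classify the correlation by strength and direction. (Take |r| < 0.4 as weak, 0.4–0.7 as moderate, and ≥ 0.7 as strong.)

r = -0.939 < 0 so the relationship is negative.
|r| = 0.939, which falls in the strong range.

strong negative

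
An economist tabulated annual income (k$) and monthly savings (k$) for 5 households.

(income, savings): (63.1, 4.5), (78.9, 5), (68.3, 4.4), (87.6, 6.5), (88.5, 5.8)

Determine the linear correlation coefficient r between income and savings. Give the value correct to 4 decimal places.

n = 5, Σx = 386.4, Σy = 26.2, Σx² = 30377.72, Σy² = 140.5, Σxy = 2061.67
nΣxy − ΣxΣy = 10308.35 − 10123.68 = 184.67
nΣx² − (Σx)² = 151888.6 − 149304.96 = 2583.64; nΣy² − (Σy)² = 702.5 − 686.44 = 16.06
r = 184.67 / √(2583.64 × 16.06) = 184.67 / 203.6989 ≈ 0.9066

0.9066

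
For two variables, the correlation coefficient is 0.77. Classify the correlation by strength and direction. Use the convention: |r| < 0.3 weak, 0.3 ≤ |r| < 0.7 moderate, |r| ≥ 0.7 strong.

strong positive

r = 0.77 > 0 so the relationship is positive.
|r| = 0.77, which falls in the strong range.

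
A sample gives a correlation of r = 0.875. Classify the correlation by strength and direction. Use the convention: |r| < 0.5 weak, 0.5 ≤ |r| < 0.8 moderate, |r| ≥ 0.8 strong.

r = 0.875 > 0 so the relationship is positive.
|r| = 0.875, which falls in the strong range.

strong positive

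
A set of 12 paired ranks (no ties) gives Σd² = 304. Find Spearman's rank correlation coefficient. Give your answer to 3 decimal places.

ρ = 1 − 6Σd² / [n(n²−1)] = 1 − 6×304 / (12×143)
  = 1 − 1824/1716 = 1 − 1.0629 ≈ -0.063

-0.063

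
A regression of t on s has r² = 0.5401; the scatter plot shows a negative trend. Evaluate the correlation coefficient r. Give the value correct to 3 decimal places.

-0.735

|r| = √0.5401 = 0.735
The association is negative, so r = −0.735.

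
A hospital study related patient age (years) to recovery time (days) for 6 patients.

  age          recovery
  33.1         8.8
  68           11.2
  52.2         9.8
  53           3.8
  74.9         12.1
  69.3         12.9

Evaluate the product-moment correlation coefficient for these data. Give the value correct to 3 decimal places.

0.564

n = 6, Σx = 350.5, Σy = 58.6, Σx² = 21665.95, Σy² = 626.18, Σxy = 3566.1
nΣxy − ΣxΣy = 21396.6 − 20539.3 = 857.3
nΣx² − (Σx)² = 129995.7 − 122850.25 = 7145.45; nΣy² − (Σy)² = 3757.08 − 3433.96 = 323.12
r = 857.3 / √(7145.45 × 323.12) = 857.3 / 1519.4860 ≈ 0.564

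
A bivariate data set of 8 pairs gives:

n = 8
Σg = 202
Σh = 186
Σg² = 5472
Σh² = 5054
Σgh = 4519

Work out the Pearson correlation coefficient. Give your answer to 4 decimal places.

r = (nΣgh − ΣgΣh) / √[(nΣg² − (Σg)²)(nΣh² − (Σh)²)]
Numerator: 8×4519 − 202×186 = -1420
Denominator: √[(43776 − 40804)(40432 − 34596)] = √[2972 × 5836] = 4164.6839
r = -1420 / 4164.6839 ≈ -0.3410

-0.3410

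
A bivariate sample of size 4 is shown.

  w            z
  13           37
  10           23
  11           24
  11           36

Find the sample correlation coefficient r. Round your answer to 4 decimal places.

0.7390

n = 4, Σw = 45, Σz = 120, Σw² = 511, Σz² = 3770, Σwz = 1371
nΣwz − ΣwΣz = 5484 − 5400 = 84
nΣw² − (Σw)² = 2044 − 2025 = 19; nΣz² − (Σz)² = 15080 − 14400 = 680
r = 84 / √(19 × 680) = 84 / 113.6662 ≈ 0.7390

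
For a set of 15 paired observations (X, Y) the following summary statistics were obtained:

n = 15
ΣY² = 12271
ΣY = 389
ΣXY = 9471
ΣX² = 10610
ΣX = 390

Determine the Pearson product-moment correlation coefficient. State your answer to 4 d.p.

-0.6348

r = (nΣXY − ΣXΣY) / √[(nΣX² − (ΣX)²)(nΣY² − (ΣY)²)]
Numerator: 15×9471 − 390×389 = -9645
Denominator: √[(159150 − 152100)(184065 − 151321)] = √[7050 × 32744] = 15193.5908
r = -9645 / 15193.5908 ≈ -0.6348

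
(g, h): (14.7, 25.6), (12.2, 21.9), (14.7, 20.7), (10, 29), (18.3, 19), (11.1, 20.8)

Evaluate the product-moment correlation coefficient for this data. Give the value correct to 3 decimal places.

n = 6, Σg = 81, Σh = 137, Σg² = 1139.12, Σh² = 3198.1, Σgh = 1816.37
nΣgh − ΣgΣh = 10898.22 − 11097 = -198.78
nΣg² − (Σg)² = 6834.72 − 6561 = 273.72; nΣh² − (Σh)² = 19188.6 − 18769 = 419.6
r = -198.78 / √(273.72 × 419.6) = -198.78 / 338.8996 ≈ -0.587

-0.587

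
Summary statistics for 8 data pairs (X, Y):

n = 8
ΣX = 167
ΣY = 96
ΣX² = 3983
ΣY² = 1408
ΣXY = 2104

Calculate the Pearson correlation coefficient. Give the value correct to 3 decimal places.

0.280

r = (nΣXY − ΣXΣY) / √[(nΣX² − (ΣX)²)(nΣY² − (ΣY)²)]
Numerator: 8×2104 − 167×96 = 800
Denominator: √[(31864 − 27889)(11264 − 9216)] = √[3975 × 2048] = 2853.2087
r = 800 / 2853.2087 ≈ 0.280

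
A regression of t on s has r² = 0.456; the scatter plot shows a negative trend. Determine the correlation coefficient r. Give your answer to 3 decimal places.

-0.675

|r| = √0.456 = 0.675
The association is negative, so r = −0.675.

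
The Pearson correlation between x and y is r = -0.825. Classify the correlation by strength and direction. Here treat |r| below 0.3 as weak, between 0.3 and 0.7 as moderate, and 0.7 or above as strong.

strong negative

r = -0.825 < 0 so the relationship is negative.
|r| = 0.825, which falls in the strong range.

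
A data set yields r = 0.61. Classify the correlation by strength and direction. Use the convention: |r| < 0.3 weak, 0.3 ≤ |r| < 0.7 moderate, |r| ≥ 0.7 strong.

r = 0.61 > 0 so the relationship is positive.
|r| = 0.61, which falls in the moderate range.

moderate positive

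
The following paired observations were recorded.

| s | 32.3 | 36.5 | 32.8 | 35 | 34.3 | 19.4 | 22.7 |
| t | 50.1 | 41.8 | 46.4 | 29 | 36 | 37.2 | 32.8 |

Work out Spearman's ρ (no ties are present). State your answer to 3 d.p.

-0.107

Rank s: 3, 7, 4, 6, 5, 1, 2
Rank t: 7, 5, 6, 1, 3, 4, 2
d = rank(s) − rank(t): -4, 2, -2, 5, 2, -3, 0; Σd² = 62
ρ = 1 − 6Σd² / [n(n²−1)] = 1 − 6×62 / (7×48) = 1 − 372/336 ≈ -0.107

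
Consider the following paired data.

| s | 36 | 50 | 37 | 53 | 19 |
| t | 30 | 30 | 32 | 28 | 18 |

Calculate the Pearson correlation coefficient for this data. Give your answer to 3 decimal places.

n = 5, Σs = 195, Σt = 138, Σs² = 8335, Σt² = 3932, Σst = 5590
nΣst − ΣsΣt = 27950 − 26910 = 1040
nΣs² − (Σs)² = 41675 − 38025 = 3650; nΣt² − (Σt)² = 19660 − 19044 = 616
r = 1040 / √(3650 × 616) = 1040 / 1499.4666 ≈ 0.694

0.694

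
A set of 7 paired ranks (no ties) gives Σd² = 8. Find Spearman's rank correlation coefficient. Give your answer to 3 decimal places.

0.857

ρ = 1 − 6Σd² / [n(n²−1)] = 1 − 6×8 / (7×48)
  = 1 − 48/336 = 1 − 0.1429 ≈ 0.857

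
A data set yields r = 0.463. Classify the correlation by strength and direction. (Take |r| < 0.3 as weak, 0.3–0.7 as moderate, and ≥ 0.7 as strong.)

r = 0.463 > 0 so the relationship is positive.
|r| = 0.463, which falls in the moderate range.

moderate positive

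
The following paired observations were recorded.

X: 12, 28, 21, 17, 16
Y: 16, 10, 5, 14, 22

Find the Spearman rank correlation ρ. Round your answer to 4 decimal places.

-0.8000

Rank X: 1, 5, 4, 3, 2
Rank Y: 4, 2, 1, 3, 5
d = rank(X) − rank(Y): -3, 3, 3, 0, -3; Σd² = 36
ρ = 1 − 6Σd² / [n(n²−1)] = 1 − 6×36 / (5×24) = 1 − 216/120 ≈ -0.8000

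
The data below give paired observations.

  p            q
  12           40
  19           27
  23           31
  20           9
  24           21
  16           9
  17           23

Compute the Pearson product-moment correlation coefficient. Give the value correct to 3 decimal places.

-0.246

n = 7, Σp = 131, Σq = 160, Σp² = 2555, Σq² = 4422, Σpq = 2925
nΣpq − ΣpΣq = 20475 − 20960 = -485
nΣp² − (Σp)² = 17885 − 17161 = 724; nΣq² − (Σq)² = 30954 − 25600 = 5354
r = -485 / √(724 × 5354) = -485 / 1968.8311 ≈ -0.246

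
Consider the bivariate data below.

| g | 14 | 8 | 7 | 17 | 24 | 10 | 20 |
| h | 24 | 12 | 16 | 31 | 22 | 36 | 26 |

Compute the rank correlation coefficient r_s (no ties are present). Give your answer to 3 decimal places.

Rank g: 4, 2, 1, 5, 7, 3, 6
Rank h: 4, 1, 2, 6, 3, 7, 5
d = rank(g) − rank(h): 0, 1, -1, -1, 4, -4, 1; Σd² = 36
ρ = 1 − 6Σd² / [n(n²−1)] = 1 − 6×36 / (7×48) = 1 − 216/336 ≈ 0.357

0.357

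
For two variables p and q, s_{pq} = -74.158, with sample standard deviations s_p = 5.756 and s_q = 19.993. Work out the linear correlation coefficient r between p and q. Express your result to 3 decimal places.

r = Cov(p,q) / (s_p · s_q) = -74.158 / (5.756 × 19.993)
  = -74.158 / 115.0797 ≈ -0.644

-0.644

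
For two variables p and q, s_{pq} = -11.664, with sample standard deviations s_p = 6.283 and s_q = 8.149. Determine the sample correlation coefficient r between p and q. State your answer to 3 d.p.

-0.228

r = Cov(p,q) / (s_p · s_q) = -11.664 / (6.283 × 8.149)
  = -11.664 / 51.2002 ≈ -0.228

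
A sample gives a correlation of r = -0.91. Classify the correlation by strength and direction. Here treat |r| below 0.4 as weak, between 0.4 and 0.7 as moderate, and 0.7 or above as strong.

strong negative

r = -0.91 < 0 so the relationship is negative.
|r| = 0.91, which falls in the strong range.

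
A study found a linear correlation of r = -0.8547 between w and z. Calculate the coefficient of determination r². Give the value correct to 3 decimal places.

r² = (-0.8547)² = 0.731

0.731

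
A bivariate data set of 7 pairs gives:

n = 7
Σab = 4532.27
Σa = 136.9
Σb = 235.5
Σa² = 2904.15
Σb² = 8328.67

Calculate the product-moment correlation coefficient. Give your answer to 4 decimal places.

-0.2421

r = (nΣab − ΣaΣb) / √[(nΣa² − (Σa)²)(nΣb² − (Σb)²)]
Numerator: 7×4532.27 − 136.9×235.5 = -514.06
Denominator: √[(20329.05 − 18741.61)(58300.69 − 55460.25)] = √[1587.44 × 2840.44] = 2123.4472
r = -514.06 / 2123.4472 ≈ -0.2421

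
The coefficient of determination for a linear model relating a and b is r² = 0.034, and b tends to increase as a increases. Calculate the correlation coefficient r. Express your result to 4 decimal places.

|r| = √0.034 = 0.1844
The association is positive, so r = 0.1844.

0.1844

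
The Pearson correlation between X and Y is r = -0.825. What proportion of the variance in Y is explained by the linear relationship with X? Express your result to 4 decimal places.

0.6806

r² = (-0.825)² = 0.6806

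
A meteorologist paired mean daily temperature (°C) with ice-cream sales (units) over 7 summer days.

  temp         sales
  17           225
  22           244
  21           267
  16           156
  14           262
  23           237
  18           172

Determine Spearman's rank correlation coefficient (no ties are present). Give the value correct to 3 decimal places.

Rank temp: 3, 6, 5, 2, 1, 7, 4
Rank sales: 3, 5, 7, 1, 6, 4, 2
d = rank(temp) − rank(sales): 0, 1, -2, 1, -5, 3, 2; Σd² = 44
ρ = 1 − 6Σd² / [n(n²−1)] = 1 − 6×44 / (7×48) = 1 − 264/336 ≈ 0.214

0.214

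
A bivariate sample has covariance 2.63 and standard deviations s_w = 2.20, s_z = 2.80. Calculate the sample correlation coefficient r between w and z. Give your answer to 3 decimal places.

r = Cov(w,z) / (s_w · s_z) = 2.63 / (2.20 × 2.80)
  = 2.63 / 6.1600 ≈ 0.427

0.427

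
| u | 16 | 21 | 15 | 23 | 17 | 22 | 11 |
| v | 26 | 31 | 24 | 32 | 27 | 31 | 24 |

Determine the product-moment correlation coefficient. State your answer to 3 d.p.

n = 7, Σu = 125, Σv = 195, Σu² = 2345, Σv² = 5503, Σuv = 3568
nΣuv − ΣuΣv = 24976 − 24375 = 601
nΣu² − (Σu)² = 16415 − 15625 = 790; nΣv² − (Σv)² = 38521 − 38025 = 496
r = 601 / √(790 × 496) = 601 / 625.9712 ≈ 0.960

0.960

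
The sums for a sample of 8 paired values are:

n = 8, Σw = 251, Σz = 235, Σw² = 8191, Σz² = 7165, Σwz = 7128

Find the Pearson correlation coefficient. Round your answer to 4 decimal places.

r = (nΣwz − ΣwΣz) / √[(nΣw² − (Σw)²)(nΣz² − (Σz)²)]
Numerator: 8×7128 − 251×235 = -1961
Denominator: √[(65528 − 63001)(57320 − 55225)] = √[2527 × 2095] = 2300.8835
r = -1961 / 2300.8835 ≈ -0.8523

-0.8523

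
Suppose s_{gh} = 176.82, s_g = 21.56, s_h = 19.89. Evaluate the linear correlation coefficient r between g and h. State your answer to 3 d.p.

0.412

r = Cov(g,h) / (s_g · s_h) = 176.82 / (21.56 × 19.89)
  = 176.82 / 428.8284 ≈ 0.412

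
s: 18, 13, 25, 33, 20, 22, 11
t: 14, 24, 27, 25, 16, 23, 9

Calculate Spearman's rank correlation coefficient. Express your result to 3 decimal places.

Rank s: 3, 2, 6, 7, 4, 5, 1
Rank t: 2, 5, 7, 6, 3, 4, 1
d = rank(s) − rank(t): 1, -3, -1, 1, 1, 1, 0; Σd² = 14
ρ = 1 − 6Σd² / [n(n²−1)] = 1 − 6×14 / (7×48) = 1 − 84/336 ≈ 0.750

0.750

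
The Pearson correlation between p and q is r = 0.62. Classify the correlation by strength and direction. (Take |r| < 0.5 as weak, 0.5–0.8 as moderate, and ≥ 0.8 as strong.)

r = 0.62 > 0 so the relationship is positive.
|r| = 0.62, which falls in the moderate range.

moderate positive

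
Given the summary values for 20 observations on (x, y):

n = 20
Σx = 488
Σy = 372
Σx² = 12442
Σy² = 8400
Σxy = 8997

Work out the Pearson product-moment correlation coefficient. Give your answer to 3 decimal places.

-0.090

r = (nΣxy − ΣxΣy) / √[(nΣx² − (Σx)²)(nΣy² − (Σy)²)]
Numerator: 20×8997 − 488×372 = -1596
Denominator: √[(248840 − 238144)(168000 − 138384)] = √[10696 × 29616] = 17798.1105
r = -1596 / 17798.1105 ≈ -0.090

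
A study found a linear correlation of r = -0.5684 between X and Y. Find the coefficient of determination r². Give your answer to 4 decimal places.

r² = (-0.5684)² = 0.3231

0.3231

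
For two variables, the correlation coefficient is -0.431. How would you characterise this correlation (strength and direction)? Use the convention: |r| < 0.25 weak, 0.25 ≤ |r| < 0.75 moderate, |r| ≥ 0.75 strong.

moderate negative

r = -0.431 < 0 so the relationship is negative.
|r| = 0.431, which falls in the moderate range.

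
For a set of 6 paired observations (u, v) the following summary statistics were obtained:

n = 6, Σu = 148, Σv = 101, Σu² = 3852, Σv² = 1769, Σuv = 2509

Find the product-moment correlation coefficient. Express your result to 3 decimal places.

0.150

r = (nΣuv − ΣuΣv) / √[(nΣu² − (Σu)²)(nΣv² − (Σv)²)]
Numerator: 6×2509 − 148×101 = 106
Denominator: √[(23112 − 21904)(10614 − 10201)] = √[1208 × 413] = 706.3314
r = 106 / 706.3314 ≈ 0.150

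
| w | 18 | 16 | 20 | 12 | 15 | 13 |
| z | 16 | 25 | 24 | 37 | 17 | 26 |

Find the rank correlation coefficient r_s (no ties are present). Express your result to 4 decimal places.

-0.7143

Rank w: 5, 4, 6, 1, 3, 2
Rank z: 1, 4, 3, 6, 2, 5
d = rank(w) − rank(z): 4, 0, 3, -5, 1, -3; Σd² = 60
ρ = 1 − 6Σd² / [n(n²−1)] = 1 − 6×60 / (6×35) = 1 − 360/210 ≈ -0.7143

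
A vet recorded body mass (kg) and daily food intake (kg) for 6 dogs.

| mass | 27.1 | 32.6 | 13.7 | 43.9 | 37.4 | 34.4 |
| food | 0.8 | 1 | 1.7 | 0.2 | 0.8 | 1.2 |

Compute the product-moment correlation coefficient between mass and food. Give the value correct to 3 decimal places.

n = 6, Σx = 189.1, Σy = 5.7, Σx² = 6494.19, Σy² = 6.65, Σxy = 157.55
nΣxy − ΣxΣy = 945.3 − 1077.87 = -132.57
nΣx² − (Σx)² = 38965.14 − 35758.81 = 3206.33; nΣy² − (Σy)² = 39.9 − 32.49 = 7.41
r = -132.57 / √(3206.33 × 7.41) = -132.57 / 154.1392 ≈ -0.860

-0.860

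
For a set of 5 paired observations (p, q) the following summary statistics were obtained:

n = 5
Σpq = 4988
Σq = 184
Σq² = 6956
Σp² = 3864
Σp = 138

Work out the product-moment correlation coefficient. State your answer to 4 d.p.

r = (nΣpq − ΣpΣq) / √[(nΣp² − (Σp)²)(nΣq² − (Σq)²)]
Numerator: 5×4988 − 138×184 = -452
Denominator: √[(19320 − 19044)(34780 − 33856)] = √[276 × 924] = 504.9990
r = -452 / 504.9990 ≈ -0.8951

-0.8951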